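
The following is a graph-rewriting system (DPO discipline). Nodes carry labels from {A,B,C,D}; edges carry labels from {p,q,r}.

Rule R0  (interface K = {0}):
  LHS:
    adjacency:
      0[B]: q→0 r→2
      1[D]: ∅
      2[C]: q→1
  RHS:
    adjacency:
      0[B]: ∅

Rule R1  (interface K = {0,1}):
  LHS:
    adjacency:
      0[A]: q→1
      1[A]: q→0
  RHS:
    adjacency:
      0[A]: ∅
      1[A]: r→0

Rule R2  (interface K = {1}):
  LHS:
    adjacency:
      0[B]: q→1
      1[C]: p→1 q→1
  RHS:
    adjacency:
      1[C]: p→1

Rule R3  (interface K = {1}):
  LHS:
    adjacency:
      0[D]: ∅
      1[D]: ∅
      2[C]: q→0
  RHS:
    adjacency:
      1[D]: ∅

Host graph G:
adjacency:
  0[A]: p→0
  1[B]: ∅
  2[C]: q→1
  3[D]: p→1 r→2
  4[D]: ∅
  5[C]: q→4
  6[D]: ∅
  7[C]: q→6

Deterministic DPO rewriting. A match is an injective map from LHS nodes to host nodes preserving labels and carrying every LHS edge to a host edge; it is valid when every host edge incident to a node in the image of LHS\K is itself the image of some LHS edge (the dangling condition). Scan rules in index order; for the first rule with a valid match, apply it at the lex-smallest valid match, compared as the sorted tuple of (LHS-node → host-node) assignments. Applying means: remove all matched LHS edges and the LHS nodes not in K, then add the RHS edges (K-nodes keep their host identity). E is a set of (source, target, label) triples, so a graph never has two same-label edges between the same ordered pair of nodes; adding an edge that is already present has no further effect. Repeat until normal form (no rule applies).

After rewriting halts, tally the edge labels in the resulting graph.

initial: |V|=8 |E|=6  E = 0-p->0 2-q->1 3-p->1 3-r->2 5-q->4 7-q->6
step 1: apply R3 at {0↦4, 1↦3, 2↦5}  → |V|=6 |E|=5  E = 0-p->0 2-q->1 3-p->1 3-r->2 7-q->6
step 2: apply R3 at {0↦6, 1↦3, 2↦7}  → |V|=4 |E|=4  E = 0-p->0 2-q->1 3-p->1 3-r->2
halt: no rule applies after step 2
NF edges: [(0, 0, 'p'), (2, 1, 'q'), (3, 1, 'p'), (3, 2, 'r')]

Answer: p:2 q:1 r:1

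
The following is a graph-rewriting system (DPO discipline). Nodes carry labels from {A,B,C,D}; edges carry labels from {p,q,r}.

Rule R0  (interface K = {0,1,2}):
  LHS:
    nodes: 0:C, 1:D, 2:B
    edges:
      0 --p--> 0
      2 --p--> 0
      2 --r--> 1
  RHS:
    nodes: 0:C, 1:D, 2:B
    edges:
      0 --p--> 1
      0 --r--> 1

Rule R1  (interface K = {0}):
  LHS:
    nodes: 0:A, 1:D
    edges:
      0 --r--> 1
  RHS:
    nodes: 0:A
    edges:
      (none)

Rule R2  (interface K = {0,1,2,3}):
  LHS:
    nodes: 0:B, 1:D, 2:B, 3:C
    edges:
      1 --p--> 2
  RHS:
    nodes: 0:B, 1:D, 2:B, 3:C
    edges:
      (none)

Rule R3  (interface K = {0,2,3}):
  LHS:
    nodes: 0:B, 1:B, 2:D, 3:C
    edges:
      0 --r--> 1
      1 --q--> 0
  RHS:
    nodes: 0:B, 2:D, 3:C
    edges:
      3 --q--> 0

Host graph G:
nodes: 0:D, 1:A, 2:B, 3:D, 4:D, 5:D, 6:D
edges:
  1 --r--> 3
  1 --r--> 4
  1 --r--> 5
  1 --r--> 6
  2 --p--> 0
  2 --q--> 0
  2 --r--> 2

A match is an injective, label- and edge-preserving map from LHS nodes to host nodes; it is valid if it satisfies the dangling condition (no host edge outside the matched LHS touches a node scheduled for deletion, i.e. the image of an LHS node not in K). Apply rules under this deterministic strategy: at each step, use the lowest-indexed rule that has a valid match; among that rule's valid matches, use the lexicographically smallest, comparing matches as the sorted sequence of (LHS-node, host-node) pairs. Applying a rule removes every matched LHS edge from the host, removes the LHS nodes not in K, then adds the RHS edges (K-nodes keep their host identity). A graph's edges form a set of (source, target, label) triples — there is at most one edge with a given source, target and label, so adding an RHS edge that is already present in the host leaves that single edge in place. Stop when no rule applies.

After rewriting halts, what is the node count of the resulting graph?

[0] host  ⇒  7 nodes, 7 edges  {1-r->3 1-r->4 1-r->5 1-r->6 2-p->0 2-q->0 2-r->2}
[1] R1 @ {0↦1, 1↦3}  ⇒  6 nodes, 6 edges  {1-r->4 1-r->5 1-r->6 2-p->0 2-q->0 2-r->2}
[2] R1 @ {0↦1, 1↦4}  ⇒  5 nodes, 5 edges  {1-r->5 1-r->6 2-p->0 2-q->0 2-r->2}
[3] R1 @ {0↦1, 1↦5}  ⇒  4 nodes, 4 edges  {1-r->6 2-p->0 2-q->0 2-r->2}
[4] R1 @ {0↦1, 1↦6}  ⇒  3 nodes, 3 edges  {2-p->0 2-q->0 2-r->2}
final graph: no rule applies after step 4
NF nodes: {0:D, 1:A, 2:B}

Answer: 3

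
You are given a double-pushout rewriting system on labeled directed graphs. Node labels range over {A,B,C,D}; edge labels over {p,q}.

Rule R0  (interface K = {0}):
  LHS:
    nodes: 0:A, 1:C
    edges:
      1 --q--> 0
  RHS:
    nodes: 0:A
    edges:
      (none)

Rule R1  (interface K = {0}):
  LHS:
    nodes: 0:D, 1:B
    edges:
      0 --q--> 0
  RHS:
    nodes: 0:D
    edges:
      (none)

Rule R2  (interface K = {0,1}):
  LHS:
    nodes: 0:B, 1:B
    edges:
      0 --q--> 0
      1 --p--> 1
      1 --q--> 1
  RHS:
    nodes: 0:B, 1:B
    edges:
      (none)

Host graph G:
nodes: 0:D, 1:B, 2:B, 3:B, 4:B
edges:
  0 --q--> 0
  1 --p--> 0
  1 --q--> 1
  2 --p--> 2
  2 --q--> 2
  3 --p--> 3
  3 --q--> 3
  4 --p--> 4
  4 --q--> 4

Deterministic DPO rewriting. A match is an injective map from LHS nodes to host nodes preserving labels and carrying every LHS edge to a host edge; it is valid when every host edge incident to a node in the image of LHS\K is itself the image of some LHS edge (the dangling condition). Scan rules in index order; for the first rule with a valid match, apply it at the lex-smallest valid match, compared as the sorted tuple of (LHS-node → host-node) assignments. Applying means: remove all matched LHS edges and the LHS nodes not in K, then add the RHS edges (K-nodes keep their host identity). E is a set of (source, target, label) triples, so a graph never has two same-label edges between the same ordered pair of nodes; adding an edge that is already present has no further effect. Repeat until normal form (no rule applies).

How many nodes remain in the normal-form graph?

initial: |V|=5 |E|=9  E = 0-q->0 1-p->0 1-q->1 2-p->2 2-q->2 3-p->3 3-q->3 4-p->4 4-q->4
step 1: apply R2 at {0↦1, 1↦2}  → |V|=5 |E|=6  E = 0-q->0 1-p->0 3-p->3 3-q->3 4-p->4 4-q->4
step 2: apply R1 at {0↦0, 1↦2}  → |V|=4 |E|=5  E = 1-p->0 3-p->3 3-q->3 4-p->4 4-q->4
step 3: apply R2 at {0↦3, 1↦4}  → |V|=4 |E|=2  E = 1-p->0 3-p->3
final graph: no rule applies after step 3
NF nodes: {0:D, 1:B, 3:B, 4:B}

Answer: 4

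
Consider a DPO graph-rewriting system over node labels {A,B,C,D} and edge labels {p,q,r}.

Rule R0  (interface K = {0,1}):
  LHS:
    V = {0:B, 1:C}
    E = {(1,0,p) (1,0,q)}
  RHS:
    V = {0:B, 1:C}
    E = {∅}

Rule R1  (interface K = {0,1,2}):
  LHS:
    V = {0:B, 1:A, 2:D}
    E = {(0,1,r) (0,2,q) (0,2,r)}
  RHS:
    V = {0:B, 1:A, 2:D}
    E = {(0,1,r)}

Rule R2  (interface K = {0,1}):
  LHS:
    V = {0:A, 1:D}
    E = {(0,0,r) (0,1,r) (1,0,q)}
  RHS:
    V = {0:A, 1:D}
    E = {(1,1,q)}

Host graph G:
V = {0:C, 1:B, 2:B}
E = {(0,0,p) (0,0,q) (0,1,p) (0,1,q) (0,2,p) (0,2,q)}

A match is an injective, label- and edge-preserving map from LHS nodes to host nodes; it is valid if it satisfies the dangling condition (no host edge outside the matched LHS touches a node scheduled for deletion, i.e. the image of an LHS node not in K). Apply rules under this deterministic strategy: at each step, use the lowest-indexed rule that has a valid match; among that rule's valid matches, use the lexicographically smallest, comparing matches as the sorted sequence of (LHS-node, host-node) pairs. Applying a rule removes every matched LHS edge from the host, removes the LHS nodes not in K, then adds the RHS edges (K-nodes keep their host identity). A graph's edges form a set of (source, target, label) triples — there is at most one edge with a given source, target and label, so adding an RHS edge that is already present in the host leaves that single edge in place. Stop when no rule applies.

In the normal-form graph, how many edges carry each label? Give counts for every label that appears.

start.  V:3 E:6  edges: 0-p->0 0-q->0 0-p->1 0-q->1 0-p->2 0-q->2
1. fire R0 via {0↦1, 1↦0}  →  V:3 E:4  edges: 0-p->0 0-q->0 0-p->2 0-q->2
2. fire R0 via {0↦2, 1↦0}  →  V:3 E:2  edges: 0-p->0 0-q->0
halt: no rule applies after step 2
NF edges: [(0, 0, 'p'), (0, 0, 'q')]

Answer: p:1 q:1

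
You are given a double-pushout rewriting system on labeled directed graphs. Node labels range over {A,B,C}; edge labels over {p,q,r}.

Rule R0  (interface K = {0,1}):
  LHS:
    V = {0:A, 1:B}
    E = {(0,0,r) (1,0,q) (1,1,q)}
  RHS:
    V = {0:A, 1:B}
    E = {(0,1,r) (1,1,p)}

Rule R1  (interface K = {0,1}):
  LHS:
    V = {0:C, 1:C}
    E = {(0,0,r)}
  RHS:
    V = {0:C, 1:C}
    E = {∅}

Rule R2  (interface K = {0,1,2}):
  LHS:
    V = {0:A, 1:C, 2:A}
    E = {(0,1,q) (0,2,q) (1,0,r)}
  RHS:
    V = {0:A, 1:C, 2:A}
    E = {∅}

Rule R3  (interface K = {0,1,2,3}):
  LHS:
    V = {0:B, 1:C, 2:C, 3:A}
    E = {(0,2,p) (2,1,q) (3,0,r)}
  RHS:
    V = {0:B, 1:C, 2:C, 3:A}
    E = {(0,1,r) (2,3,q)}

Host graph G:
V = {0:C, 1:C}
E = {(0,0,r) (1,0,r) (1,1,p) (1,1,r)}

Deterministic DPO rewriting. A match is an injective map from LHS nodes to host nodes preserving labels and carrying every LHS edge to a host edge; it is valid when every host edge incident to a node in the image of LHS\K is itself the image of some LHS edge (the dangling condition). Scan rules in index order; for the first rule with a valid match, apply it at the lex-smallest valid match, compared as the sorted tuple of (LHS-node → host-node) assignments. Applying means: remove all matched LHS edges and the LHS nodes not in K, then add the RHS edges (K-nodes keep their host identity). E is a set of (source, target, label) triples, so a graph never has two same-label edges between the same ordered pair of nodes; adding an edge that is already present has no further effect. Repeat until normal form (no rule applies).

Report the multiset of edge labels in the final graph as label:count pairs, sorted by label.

[0] host  ⇒  2 nodes, 4 edges  {0-r->0 1-r->0 1-p->1 1-r->1}
[1] R1 @ {0↦0, 1↦1}  ⇒  2 nodes, 3 edges  {1-r->0 1-p->1 1-r->1}
[2] R1 @ {0↦1, 1↦0}  ⇒  2 nodes, 2 edges  {1-r->0 1-p->1}
normal form: no rule applies after step 2
NF edges: [(1, 0, 'r'), (1, 1, 'p')]

Answer: p:1 r:1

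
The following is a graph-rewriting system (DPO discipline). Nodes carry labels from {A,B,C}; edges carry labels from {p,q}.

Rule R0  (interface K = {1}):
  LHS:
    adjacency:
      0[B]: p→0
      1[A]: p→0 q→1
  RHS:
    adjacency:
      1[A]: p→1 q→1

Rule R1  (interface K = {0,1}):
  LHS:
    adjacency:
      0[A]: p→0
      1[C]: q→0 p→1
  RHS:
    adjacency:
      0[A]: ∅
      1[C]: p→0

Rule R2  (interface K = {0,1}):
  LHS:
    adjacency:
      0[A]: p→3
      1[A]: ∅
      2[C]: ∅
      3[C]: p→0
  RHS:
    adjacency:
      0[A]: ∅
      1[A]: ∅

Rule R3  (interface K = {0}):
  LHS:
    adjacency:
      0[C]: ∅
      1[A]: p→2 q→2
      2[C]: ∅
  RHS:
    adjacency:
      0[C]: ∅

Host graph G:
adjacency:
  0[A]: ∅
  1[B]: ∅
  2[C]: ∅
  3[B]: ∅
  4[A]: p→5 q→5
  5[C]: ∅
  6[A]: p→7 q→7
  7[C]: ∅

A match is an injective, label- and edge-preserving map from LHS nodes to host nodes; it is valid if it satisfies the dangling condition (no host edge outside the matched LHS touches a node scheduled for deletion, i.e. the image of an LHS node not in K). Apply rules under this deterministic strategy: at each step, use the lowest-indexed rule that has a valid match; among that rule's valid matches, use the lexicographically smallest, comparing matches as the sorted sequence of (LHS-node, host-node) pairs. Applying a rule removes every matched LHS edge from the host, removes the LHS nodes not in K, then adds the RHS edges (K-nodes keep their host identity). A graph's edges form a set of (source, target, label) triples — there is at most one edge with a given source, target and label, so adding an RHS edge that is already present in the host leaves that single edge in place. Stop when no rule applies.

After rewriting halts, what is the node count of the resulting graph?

start.  V:8 E:4  edges: 4-p->5 4-q->5 6-p->7 6-q->7
1. fire R3 via {0↦2, 1↦4, 2↦5}  →  V:6 E:2  edges: 6-p->7 6-q->7
2. fire R3 via {0↦2, 1↦6, 2↦7}  →  V:4 E:0  edges: ∅
halt: no rule applies after step 2
NF nodes: {0:A, 1:B, 2:C, 3:B}

Answer: 4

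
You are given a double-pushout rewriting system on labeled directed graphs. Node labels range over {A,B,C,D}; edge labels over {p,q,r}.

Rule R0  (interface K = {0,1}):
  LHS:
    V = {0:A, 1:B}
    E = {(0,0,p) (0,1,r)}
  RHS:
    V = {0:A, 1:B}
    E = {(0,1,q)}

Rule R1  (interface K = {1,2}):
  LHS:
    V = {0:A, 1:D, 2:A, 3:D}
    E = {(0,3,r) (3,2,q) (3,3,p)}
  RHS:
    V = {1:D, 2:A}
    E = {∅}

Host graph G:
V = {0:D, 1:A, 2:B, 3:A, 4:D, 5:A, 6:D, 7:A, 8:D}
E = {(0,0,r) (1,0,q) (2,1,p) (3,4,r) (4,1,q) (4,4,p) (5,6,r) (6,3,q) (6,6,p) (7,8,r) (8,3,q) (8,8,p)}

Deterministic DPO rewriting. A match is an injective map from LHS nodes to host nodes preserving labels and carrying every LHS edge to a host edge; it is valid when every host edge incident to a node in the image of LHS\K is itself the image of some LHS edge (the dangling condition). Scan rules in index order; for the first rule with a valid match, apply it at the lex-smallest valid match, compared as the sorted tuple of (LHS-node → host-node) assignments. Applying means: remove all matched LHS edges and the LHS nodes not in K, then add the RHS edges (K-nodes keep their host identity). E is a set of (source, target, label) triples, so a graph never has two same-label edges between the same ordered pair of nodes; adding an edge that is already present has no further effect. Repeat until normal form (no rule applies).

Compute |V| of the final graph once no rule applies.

Answer: 3

Steps:
initial: |V|=9 |E|=12  E = 0-r->0 1-q->0 2-p->1 3-r->4 4-q->1 4-p->4 5-r->6 6-q->3 6-p->6 7-r->8 8-q->3 8-p->8
step 1: apply R1 at {0↦5, 1↦0, 2↦3, 3↦6}  → |V|=7 |E|=9  E = 0-r->0 1-q->0 2-p->1 3-r->4 4-q->1 4-p->4 7-r->8 8-q->3 8-p->8
step 2: apply R1 at {0↦7, 1↦0, 2↦3, 3↦8}  → |V|=5 |E|=6  E = 0-r->0 1-q->0 2-p->1 3-r->4 4-q->1 4-p->4
step 3: apply R1 at {0↦3, 1↦0, 2↦1, 3↦4}  → |V|=3 |E|=3  E = 0-r->0 1-q->0 2-p->1
final graph: no rule applies after step 3
NF nodes: {0:D, 1:A, 2:B}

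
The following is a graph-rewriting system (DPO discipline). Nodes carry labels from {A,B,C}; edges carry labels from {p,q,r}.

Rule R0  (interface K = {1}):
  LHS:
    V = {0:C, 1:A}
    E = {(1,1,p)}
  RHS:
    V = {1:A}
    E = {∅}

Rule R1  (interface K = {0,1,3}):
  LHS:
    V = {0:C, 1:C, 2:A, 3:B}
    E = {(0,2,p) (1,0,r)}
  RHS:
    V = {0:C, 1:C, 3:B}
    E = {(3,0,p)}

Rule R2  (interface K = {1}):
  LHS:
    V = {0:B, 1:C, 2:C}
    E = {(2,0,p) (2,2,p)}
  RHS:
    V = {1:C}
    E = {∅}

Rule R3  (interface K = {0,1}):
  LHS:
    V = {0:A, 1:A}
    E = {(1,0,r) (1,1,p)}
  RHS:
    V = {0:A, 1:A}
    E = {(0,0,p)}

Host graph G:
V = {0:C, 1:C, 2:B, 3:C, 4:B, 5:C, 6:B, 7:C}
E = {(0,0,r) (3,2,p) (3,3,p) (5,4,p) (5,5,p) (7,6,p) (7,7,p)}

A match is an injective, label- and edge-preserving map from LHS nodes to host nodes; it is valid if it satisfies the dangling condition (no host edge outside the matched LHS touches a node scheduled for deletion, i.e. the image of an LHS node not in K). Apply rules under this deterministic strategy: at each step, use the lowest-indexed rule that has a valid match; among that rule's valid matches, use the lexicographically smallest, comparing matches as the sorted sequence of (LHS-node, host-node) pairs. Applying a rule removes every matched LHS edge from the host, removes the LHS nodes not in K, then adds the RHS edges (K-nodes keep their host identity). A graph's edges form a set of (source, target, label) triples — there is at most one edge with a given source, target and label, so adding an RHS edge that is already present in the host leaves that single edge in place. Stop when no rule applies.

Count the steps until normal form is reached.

start.  V:8 E:7  edges: 0-r->0 3-p->2 3-p->3 5-p->4 5-p->5 7-p->6 7-p->7
1. fire R2 via {0↦2, 1↦0, 2↦3}  →  V:6 E:5  edges: 0-r->0 5-p->4 5-p->5 7-p->6 7-p->7
2. fire R2 via {0↦4, 1↦0, 2↦5}  →  V:4 E:3  edges: 0-r->0 7-p->6 7-p->7
3. fire R2 via {0↦6, 1↦0, 2↦7}  →  V:2 E:1  edges: 0-r->0
final graph: no rule applies after step 3

Answer: 3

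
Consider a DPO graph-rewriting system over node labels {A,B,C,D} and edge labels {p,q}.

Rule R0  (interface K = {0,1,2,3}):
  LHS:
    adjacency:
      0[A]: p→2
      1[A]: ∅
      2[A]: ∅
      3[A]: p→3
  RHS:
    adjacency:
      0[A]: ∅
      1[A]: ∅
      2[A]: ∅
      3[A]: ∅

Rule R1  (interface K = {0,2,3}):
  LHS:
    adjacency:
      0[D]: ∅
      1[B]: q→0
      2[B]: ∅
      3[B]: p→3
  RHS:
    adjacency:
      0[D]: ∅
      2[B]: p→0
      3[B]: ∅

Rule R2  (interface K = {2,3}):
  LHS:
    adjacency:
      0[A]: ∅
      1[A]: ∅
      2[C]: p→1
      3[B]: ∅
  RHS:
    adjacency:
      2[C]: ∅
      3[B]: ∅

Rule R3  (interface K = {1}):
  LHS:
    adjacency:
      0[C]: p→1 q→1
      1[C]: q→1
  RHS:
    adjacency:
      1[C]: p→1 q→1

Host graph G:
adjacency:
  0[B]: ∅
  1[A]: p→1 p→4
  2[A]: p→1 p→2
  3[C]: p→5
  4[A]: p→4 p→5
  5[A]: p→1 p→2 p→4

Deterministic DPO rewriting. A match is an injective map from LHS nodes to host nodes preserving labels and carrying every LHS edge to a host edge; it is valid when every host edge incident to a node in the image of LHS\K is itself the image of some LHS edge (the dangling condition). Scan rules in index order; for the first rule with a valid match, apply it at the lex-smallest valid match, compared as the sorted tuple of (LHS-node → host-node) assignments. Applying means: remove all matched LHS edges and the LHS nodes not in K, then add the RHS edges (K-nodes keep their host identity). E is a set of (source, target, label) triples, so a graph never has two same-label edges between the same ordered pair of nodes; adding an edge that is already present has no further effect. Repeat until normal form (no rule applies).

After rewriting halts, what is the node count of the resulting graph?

Answer: 6

Derivation:
start.  V:6 E:10  edges: 1-p->1 1-p->4 2-p->1 2-p->2 3-p->5 4-p->4 4-p->5 5-p->1 5-p->2 5-p->4
1. fire R0 via {0↦1, 1↦5, 2↦4, 3↦2}  →  V:6 E:8  edges: 1-p->1 2-p->1 3-p->5 4-p->4 4-p->5 5-p->1 5-p->2 5-p->4
2. fire R0 via {0↦2, 1↦5, 2↦1, 3↦4}  →  V:6 E:6  edges: 1-p->1 3-p->5 4-p->5 5-p->1 5-p->2 5-p->4
3. fire R0 via {0↦4, 1↦2, 2↦5, 3↦1}  →  V:6 E:4  edges: 3-p->5 5-p->1 5-p->2 5-p->4
final graph: no rule applies after step 3
NF nodes: {0:B, 1:A, 2:A, 3:C, 4:A, 5:A}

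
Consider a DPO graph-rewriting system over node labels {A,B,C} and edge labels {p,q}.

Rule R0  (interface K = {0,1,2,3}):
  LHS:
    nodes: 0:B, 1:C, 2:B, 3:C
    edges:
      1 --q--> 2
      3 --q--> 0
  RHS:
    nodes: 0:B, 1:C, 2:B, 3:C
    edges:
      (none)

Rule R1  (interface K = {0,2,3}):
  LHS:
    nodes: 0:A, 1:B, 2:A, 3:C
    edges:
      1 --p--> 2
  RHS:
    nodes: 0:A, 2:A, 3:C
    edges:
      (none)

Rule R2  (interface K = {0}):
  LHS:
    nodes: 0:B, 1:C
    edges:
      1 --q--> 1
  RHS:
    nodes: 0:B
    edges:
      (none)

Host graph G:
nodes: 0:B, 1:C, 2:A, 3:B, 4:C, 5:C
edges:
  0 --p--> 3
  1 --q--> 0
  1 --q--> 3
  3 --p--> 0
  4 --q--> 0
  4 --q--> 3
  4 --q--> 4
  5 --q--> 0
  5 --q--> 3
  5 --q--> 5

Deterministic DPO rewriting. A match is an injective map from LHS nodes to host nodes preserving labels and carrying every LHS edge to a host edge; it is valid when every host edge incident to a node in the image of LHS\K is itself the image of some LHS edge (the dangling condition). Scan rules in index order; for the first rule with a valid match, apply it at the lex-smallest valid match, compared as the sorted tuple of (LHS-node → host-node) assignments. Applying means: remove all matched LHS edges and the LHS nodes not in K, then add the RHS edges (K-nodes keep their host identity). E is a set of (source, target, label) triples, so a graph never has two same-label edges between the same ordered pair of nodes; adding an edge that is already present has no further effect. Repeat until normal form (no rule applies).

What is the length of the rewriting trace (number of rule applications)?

Answer: 3

Derivation:
[0] host  ⇒  6 nodes, 10 edges  {0-p->3 1-q->0 1-q->3 3-p->0 4-q->0 4-q->3 4-q->4 5-q->0 5-q->3 5-q->5}
[1] R0 @ {0↦0, 1↦1, 2↦3, 3↦4}  ⇒  6 nodes, 8 edges  {0-p->3 1-q->0 3-p->0 4-q->3 4-q->4 5-q->0 5-q->3 5-q->5}
[2] R0 @ {0↦0, 1↦4, 2↦3, 3↦1}  ⇒  6 nodes, 6 edges  {0-p->3 3-p->0 4-q->4 5-q->0 5-q->3 5-q->5}
[3] R2 @ {0↦0, 1↦4}  ⇒  5 nodes, 5 edges  {0-p->3 3-p->0 5-q->0 5-q->3 5-q->5}
halt: no rule applies after step 3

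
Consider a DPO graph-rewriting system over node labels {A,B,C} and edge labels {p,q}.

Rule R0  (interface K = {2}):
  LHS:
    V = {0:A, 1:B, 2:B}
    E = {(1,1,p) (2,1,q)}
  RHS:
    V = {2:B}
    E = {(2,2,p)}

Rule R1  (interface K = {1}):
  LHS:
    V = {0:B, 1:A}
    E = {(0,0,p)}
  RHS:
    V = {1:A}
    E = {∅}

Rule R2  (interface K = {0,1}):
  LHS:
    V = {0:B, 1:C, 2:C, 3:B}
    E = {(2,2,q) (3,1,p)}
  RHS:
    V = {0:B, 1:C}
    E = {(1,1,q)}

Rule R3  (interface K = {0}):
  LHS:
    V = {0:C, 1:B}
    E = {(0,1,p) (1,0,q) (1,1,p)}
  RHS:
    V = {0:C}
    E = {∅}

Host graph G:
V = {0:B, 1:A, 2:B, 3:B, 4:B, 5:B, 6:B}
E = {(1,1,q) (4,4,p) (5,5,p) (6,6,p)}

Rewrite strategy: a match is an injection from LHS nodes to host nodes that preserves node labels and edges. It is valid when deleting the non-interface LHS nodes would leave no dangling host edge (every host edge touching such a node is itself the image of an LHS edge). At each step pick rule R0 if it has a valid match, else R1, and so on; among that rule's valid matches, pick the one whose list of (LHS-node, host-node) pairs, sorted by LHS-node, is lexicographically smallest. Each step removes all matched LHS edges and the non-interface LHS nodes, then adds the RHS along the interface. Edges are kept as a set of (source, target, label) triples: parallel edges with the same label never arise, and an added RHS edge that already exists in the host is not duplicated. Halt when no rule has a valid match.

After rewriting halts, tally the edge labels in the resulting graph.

Answer: q:1

Derivation:
initial: |V|=7 |E|=4  E = 1-q->1 4-p->4 5-p->5 6-p->6
step 1: apply R1 at {0↦4, 1↦1}  → |V|=6 |E|=3  E = 1-q->1 5-p->5 6-p->6
step 2: apply R1 at {0↦5, 1↦1}  → |V|=5 |E|=2  E = 1-q->1 6-p->6
step 3: apply R1 at {0↦6, 1↦1}  → |V|=4 |E|=1  E = 1-q->1
normal form: no rule applies after step 3
NF edges: [(1, 1, 'q')]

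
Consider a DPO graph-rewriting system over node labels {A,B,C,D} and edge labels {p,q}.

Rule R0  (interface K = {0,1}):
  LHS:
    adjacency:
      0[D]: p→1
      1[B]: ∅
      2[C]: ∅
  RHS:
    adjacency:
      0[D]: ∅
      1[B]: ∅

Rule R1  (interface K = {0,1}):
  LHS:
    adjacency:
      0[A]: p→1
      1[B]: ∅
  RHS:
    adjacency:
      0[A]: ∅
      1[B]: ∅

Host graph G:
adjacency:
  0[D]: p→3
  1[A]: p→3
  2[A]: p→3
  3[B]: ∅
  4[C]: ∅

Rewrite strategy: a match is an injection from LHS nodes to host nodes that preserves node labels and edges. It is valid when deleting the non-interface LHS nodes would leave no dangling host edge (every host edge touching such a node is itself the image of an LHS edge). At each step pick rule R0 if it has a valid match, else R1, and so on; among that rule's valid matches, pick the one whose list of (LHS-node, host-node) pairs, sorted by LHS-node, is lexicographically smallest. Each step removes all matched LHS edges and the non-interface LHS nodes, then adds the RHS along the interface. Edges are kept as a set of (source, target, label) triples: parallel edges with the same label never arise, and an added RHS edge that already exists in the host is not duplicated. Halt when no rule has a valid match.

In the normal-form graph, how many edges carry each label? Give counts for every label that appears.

initial: |V|=5 |E|=3  E = 0-p->3 1-p->3 2-p->3
step 1: apply R0 at {0↦0, 1↦3, 2↦4}  → |V|=4 |E|=2  E = 1-p->3 2-p->3
step 2: apply R1 at {0↦1, 1↦3}  → |V|=4 |E|=1  E = 2-p->3
step 3: apply R1 at {0↦2, 1↦3}  → |V|=4 |E|=0  E = ∅
halt: no rule applies after step 3
NF edges: []

Answer: (no edges)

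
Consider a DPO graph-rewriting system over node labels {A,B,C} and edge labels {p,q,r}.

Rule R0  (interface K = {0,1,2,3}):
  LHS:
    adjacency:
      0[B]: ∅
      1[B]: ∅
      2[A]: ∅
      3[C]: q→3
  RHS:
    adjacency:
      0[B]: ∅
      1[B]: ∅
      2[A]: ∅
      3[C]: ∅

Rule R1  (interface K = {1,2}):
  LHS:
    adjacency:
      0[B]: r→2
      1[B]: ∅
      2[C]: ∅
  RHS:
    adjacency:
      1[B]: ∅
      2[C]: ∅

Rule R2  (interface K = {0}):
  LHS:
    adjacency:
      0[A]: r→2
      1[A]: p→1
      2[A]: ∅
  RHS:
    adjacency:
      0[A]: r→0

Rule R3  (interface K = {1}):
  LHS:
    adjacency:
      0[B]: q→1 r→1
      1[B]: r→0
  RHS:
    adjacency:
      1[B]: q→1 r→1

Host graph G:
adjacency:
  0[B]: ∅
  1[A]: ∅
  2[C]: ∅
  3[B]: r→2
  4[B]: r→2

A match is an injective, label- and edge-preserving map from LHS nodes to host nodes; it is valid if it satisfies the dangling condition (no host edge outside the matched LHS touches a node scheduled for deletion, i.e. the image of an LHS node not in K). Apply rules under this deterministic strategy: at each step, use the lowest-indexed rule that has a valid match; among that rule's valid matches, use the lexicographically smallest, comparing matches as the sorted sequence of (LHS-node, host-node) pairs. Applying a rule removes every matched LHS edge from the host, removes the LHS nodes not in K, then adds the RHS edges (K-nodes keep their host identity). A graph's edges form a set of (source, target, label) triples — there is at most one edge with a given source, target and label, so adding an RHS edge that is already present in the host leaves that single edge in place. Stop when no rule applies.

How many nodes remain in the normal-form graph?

initial: |V|=5 |E|=2  E = 3-r->2 4-r->2
step 1: apply R1 at {0↦3, 1↦0, 2↦2}  → |V|=4 |E|=1  E = 4-r->2
step 2: apply R1 at {0↦4, 1↦0, 2↦2}  → |V|=3 |E|=0  E = ∅
halt: no rule applies after step 2
NF nodes: {0:B, 1:A, 2:C}

Answer: 3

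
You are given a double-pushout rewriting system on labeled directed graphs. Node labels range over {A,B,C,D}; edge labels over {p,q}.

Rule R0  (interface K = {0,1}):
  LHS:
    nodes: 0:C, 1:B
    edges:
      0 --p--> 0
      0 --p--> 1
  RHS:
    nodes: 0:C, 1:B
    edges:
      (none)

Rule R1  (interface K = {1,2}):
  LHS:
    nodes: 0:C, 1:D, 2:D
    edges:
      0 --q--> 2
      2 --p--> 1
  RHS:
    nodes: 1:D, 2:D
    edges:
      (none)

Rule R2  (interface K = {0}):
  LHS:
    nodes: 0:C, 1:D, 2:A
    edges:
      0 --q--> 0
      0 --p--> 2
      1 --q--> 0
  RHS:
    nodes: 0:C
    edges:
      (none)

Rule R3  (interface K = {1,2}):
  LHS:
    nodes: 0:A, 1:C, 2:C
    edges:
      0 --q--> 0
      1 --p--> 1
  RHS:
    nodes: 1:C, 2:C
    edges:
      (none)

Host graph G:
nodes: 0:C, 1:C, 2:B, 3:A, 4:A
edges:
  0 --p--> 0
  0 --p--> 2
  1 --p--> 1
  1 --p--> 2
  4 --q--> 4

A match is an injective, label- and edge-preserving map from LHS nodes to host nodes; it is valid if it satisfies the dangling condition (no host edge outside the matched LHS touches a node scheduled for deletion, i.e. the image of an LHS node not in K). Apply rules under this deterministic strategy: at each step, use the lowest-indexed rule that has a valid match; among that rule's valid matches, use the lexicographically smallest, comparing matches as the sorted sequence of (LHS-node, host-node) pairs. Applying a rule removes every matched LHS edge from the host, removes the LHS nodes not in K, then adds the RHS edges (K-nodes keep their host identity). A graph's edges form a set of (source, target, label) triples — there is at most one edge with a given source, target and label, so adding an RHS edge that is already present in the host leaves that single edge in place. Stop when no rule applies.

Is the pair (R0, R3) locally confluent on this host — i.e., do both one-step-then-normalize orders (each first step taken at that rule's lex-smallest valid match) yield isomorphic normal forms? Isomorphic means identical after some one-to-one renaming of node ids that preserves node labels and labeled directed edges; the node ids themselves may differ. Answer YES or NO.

Answer: NO

Derivation:
branch R0-first: apply at {0↦0, 1↦2} → |E|=3, then 1 more step(s) → NF |V|=5 |E|=1 V={0:C, 1:C, 2:B, 3:A, 4:A} E=4-q->4
branch R3-first: apply at {0↦4, 1↦0, 2↦1} → |E|=3, then 1 more step(s) → NF |V|=4 |E|=1 V={0:C, 1:C, 2:B, 3:A} E=0-p->2
graphs not isomorphic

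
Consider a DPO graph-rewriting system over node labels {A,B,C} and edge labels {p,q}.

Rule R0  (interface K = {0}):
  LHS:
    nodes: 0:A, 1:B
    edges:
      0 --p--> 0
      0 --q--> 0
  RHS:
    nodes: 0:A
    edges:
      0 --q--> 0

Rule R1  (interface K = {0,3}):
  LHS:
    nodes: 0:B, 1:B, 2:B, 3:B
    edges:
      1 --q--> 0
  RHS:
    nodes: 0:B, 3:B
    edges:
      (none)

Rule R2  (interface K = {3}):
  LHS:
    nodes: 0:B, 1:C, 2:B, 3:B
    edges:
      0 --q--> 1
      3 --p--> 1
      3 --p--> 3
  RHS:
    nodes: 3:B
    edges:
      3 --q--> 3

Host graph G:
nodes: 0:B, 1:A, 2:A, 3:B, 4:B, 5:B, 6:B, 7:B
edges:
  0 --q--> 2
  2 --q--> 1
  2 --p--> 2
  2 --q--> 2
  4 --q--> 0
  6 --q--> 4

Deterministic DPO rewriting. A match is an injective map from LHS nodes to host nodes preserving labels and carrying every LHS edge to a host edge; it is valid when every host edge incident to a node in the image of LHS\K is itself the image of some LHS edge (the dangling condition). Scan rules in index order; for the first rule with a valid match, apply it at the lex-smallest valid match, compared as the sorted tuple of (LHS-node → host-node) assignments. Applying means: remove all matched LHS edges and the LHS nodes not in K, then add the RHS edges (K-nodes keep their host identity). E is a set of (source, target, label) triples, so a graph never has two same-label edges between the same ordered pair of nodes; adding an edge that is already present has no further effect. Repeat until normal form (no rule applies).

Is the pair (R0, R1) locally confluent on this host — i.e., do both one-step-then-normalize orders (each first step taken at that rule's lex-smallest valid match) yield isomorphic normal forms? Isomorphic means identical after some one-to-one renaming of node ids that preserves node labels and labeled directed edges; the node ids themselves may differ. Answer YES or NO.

Answer: YES

Rewrite trace:
branch R0-first: apply at {0↦2, 1↦3} → |E|=5, then 1 more step(s) → NF |V|=5 |E|=4 V={0:B, 1:A, 2:A, 4:B, 7:B} E=0-q->2 2-q->1 2-q->2 4-q->0
branch R1-first: apply at {0↦4, 1↦6, 2↦3, 3↦0} → |E|=5, then 1 more step(s) → NF |V|=5 |E|=4 V={0:B, 1:A, 2:A, 4:B, 7:B} E=0-q->2 2-q->1 2-q->2 4-q->0
graphs isomorphic (equal up to label-preserving node renaming)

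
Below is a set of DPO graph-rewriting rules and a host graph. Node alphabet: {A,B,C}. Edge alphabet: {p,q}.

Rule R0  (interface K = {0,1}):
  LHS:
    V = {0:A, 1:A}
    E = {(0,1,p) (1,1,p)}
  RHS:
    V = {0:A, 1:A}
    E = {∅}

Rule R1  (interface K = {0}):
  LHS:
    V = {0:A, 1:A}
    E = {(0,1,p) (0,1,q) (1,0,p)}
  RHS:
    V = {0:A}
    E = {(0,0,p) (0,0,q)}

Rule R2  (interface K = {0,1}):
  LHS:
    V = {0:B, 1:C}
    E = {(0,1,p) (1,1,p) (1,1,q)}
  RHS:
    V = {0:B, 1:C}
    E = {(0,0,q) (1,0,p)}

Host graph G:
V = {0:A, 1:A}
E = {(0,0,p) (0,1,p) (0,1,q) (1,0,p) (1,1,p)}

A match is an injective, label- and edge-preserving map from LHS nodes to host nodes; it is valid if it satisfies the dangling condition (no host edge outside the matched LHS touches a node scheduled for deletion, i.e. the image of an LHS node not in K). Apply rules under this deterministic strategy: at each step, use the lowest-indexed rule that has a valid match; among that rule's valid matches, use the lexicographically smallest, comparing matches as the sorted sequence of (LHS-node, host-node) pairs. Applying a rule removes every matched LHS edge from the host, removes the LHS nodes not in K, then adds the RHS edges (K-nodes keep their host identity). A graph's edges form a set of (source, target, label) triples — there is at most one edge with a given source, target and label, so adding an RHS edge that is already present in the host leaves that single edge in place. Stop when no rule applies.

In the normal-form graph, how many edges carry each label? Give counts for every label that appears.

Answer: q:1

Derivation:
initial: |V|=2 |E|=5  E = 0-p->0 0-p->1 0-q->1 1-p->0 1-p->1
step 1: apply R0 at {0↦0, 1↦1}  → |V|=2 |E|=3  E = 0-p->0 0-q->1 1-p->0
step 2: apply R0 at {0↦1, 1↦0}  → |V|=2 |E|=1  E = 0-q->1
halt: no rule applies after step 2
NF edges: [(0, 1, 'q')]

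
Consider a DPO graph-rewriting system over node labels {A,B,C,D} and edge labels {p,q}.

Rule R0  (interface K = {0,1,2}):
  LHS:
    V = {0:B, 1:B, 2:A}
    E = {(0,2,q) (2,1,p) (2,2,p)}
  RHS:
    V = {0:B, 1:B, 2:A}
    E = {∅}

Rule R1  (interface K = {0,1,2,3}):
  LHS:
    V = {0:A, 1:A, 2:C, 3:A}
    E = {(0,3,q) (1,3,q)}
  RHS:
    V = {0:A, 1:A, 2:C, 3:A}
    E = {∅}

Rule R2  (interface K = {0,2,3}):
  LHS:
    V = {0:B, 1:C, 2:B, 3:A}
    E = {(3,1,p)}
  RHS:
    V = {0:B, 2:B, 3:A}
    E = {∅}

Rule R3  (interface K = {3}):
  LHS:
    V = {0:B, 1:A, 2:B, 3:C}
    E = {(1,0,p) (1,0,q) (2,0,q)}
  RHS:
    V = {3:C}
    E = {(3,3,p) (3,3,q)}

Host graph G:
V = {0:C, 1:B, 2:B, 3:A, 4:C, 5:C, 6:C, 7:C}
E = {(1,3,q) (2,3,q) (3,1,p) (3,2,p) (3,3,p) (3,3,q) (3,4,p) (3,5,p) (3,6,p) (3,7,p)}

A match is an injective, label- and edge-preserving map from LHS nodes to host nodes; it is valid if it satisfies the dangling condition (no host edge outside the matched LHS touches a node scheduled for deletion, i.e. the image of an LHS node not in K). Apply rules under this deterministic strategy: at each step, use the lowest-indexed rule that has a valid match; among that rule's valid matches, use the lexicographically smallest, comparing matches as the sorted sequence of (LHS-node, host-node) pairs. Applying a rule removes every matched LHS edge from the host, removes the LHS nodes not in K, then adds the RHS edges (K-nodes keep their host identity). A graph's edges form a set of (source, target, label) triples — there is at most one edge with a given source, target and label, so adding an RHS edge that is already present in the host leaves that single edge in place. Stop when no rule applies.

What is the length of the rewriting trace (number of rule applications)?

Answer: 5

Steps:
initial: |V|=8 |E|=10  E = 1-q->3 2-q->3 3-p->1 3-p->2 3-p->3 3-q->3 3-p->4 3-p->5 3-p->6 3-p->7
step 1: apply R0 at {0↦1, 1↦2, 2↦3}  → |V|=8 |E|=7  E = 2-q->3 3-p->1 3-q->3 3-p->4 3-p->5 3-p->6 3-p->7
step 2: apply R2 at {0↦1, 1↦4, 2↦2, 3↦3}  → |V|=7 |E|=6  E = 2-q->3 3-p->1 3-q->3 3-p->5 3-p->6 3-p->7
step 3: apply R2 at {0↦1, 1↦5, 2↦2, 3↦3}  → |V|=6 |E|=5  E = 2-q->3 3-p->1 3-q->3 3-p->6 3-p->7
step 4: apply R2 at {0↦1, 1↦6, 2↦2, 3↦3}  → |V|=5 |E|=4  E = 2-q->3 3-p->1 3-q->3 3-p->7
step 5: apply R2 at {0↦1, 1↦7, 2↦2, 3↦3}  → |V|=4 |E|=3  E = 2-q->3 3-p->1 3-q->3
halt: no rule applies after step 5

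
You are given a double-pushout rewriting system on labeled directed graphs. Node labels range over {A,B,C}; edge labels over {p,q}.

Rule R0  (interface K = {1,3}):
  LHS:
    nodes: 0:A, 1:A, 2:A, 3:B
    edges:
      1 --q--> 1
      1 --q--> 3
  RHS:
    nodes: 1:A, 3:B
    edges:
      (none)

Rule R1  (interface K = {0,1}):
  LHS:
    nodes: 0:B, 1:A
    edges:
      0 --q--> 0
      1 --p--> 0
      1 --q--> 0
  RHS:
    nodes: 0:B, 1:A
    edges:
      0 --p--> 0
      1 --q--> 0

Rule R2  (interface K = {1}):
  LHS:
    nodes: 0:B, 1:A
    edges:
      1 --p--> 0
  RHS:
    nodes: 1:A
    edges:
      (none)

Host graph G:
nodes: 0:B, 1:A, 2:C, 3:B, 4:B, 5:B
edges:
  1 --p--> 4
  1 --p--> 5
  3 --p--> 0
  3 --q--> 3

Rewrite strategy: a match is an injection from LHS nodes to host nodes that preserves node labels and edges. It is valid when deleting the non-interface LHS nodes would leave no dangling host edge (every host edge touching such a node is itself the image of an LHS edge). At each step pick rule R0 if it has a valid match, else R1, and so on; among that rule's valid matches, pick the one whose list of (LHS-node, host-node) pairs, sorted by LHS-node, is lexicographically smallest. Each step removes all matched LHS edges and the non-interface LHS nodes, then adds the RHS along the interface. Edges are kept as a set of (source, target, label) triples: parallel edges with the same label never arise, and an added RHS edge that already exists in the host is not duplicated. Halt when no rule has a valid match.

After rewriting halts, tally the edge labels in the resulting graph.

Answer: p:1 q:1

Derivation:
start.  V:6 E:4  edges: 1-p->4 1-p->5 3-p->0 3-q->3
1. fire R2 via {0↦4, 1↦1}  →  V:5 E:3  edges: 1-p->5 3-p->0 3-q->3
2. fire R2 via {0↦5, 1↦1}  →  V:4 E:2  edges: 3-p->0 3-q->3
normal form: no rule applies after step 2
NF edges: [(3, 0, 'p'), (3, 3, 'q')]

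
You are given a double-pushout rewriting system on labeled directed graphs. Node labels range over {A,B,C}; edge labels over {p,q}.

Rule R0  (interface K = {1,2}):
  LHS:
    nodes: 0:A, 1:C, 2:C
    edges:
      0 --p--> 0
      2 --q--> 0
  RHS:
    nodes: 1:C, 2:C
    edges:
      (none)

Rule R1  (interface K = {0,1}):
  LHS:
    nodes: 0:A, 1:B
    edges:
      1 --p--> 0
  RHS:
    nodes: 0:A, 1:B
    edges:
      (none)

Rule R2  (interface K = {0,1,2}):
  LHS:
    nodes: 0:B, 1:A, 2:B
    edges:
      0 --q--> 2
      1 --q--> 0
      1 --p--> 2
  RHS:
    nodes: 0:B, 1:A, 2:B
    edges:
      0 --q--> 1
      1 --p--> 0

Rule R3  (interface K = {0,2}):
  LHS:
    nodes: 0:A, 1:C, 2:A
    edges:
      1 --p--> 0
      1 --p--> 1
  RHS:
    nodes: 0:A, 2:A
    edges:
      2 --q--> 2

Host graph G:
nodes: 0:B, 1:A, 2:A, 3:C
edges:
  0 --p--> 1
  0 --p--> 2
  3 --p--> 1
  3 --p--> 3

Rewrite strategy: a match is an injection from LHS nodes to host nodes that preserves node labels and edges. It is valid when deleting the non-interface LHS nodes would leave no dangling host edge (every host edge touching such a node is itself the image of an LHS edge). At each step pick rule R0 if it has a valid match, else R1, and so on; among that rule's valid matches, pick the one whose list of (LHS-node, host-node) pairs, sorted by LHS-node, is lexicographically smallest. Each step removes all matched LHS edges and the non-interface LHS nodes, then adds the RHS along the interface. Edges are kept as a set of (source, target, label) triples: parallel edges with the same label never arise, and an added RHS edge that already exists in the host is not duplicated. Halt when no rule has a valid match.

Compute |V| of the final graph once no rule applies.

start.  V:4 E:4  edges: 0-p->1 0-p->2 3-p->1 3-p->3
1. fire R1 via {0↦1, 1↦0}  →  V:4 E:3  edges: 0-p->2 3-p->1 3-p->3
2. fire R1 via {0↦2, 1↦0}  →  V:4 E:2  edges: 3-p->1 3-p->3
3. fire R3 via {0↦1, 1↦3, 2↦2}  →  V:3 E:1  edges: 2-q->2
halt: no rule applies after step 3
NF nodes: {0:B, 1:A, 2:A}

Answer: 3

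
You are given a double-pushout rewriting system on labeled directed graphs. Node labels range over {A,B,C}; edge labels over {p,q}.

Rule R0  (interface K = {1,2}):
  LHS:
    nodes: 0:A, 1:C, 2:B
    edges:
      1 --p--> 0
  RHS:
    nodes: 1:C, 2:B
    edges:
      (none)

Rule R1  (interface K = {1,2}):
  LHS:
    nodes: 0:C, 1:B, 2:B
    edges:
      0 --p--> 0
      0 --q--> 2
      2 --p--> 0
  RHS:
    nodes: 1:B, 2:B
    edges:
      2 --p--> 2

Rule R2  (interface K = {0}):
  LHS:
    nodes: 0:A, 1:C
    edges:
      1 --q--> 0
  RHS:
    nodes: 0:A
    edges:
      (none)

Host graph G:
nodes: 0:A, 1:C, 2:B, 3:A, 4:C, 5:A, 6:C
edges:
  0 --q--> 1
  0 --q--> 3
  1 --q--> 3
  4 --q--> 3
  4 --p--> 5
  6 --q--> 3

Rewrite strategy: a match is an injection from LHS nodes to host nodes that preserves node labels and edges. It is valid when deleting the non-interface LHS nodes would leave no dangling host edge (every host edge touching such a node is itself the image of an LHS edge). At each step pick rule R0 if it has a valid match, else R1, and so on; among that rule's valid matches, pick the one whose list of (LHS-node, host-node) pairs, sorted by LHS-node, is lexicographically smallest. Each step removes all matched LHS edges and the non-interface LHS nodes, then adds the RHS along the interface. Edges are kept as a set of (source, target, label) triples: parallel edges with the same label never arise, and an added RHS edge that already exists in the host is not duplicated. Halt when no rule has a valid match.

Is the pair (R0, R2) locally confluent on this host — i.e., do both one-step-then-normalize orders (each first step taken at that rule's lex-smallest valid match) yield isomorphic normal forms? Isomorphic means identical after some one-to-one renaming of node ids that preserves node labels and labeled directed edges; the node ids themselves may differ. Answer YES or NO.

Answer: YES

Rewrite trace:
branch R0-first: apply at {0↦5, 1↦4, 2↦2} → |E|=5, then 2 more step(s) → NF |V|=4 |E|=3 V={0:A, 1:C, 2:B, 3:A} E=0-q->1 0-q->3 1-q->3
branch R2-first: apply at {0↦3, 1↦6} → |E|=5, then 2 more step(s) → NF |V|=4 |E|=3 V={0:A, 1:C, 2:B, 3:A} E=0-q->1 0-q->3 1-q->3
graphs isomorphic (equal up to label-preserving node renaming)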